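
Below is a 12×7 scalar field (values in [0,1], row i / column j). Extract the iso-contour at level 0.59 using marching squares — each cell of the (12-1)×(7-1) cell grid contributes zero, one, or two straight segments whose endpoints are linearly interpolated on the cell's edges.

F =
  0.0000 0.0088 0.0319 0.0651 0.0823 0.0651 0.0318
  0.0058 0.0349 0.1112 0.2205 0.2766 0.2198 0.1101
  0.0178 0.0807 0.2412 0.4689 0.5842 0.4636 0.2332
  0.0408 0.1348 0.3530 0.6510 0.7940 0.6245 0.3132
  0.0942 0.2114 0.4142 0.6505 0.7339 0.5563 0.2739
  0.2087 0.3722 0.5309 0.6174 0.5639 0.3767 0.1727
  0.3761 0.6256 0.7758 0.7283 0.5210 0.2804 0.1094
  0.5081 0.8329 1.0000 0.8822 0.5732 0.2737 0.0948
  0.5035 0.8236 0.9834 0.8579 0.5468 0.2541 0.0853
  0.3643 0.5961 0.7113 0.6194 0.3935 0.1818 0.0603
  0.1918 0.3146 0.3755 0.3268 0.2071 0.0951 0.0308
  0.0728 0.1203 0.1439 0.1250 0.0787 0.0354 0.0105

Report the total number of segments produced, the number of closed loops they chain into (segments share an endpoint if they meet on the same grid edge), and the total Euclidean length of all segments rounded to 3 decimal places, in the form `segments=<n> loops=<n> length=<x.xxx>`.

segments=24 loops=1 length=19.881

cell (2,2): code 0100 → (2.665,3.000)–(3.000,2.795)
cell (2,3): code 1100 → (2.028,4.000)–(2.665,3.000)
cell (2,4): code 1100 → (2.786,5.000)–(2.028,4.000)
cell (2,5): code 1000 → (3.000,5.111)–(2.786,5.000)
cell (3,2): code 0110 → (3.000,2.795)–(4.000,2.744)
cell (3,4): code 1011 → (4.000,4.810)–(3.506,5.000)
cell (3,5): code 0001 → (3.506,5.000)–(3.000,5.111)
cell (4,2): code 0110 → (4.000,2.744)–(5.000,2.683)
cell (4,3): code 1011 → (5.000,3.512)–(4.846,4.000)
cell (4,4): code 0001 → (4.846,4.000)–(4.000,4.810)
cell (5,0): code 0100 → (5.860,1.000)–(6.000,0.857)
cell (5,1): code 1100 → (5.241,2.000)–(5.860,1.000)
cell (5,2): code 1110 → (5.000,2.683)–(5.241,2.000)
cell (5,3): code 1001 → (6.000,3.667)–(5.000,3.512)
cell (6,0): code 0110 → (6.000,0.857)–(7.000,0.252)
cell (6,3): code 1001 → (7.000,3.946)–(6.000,3.667)
cell (7,0): code 0110 → (7.000,0.252)–(8.000,0.270)
cell (7,3): code 1001 → (8.000,3.861)–(7.000,3.946)
cell (8,0): code 0110 → (8.000,0.270)–(9.000,0.974)
cell (8,3): code 1001 → (9.000,3.130)–(8.000,3.861)
cell (9,0): code 0010 → (9.000,0.974)–(9.022,1.000)
cell (9,1): code 0011 → (9.022,1.000)–(9.361,2.000)
cell (9,2): code 0011 → (9.361,2.000)–(9.100,3.000)
cell (9,3): code 0001 → (9.100,3.000)–(9.000,3.130)
total: 24 segments, chained into 1 closed loop(s), length Σ = 19.880522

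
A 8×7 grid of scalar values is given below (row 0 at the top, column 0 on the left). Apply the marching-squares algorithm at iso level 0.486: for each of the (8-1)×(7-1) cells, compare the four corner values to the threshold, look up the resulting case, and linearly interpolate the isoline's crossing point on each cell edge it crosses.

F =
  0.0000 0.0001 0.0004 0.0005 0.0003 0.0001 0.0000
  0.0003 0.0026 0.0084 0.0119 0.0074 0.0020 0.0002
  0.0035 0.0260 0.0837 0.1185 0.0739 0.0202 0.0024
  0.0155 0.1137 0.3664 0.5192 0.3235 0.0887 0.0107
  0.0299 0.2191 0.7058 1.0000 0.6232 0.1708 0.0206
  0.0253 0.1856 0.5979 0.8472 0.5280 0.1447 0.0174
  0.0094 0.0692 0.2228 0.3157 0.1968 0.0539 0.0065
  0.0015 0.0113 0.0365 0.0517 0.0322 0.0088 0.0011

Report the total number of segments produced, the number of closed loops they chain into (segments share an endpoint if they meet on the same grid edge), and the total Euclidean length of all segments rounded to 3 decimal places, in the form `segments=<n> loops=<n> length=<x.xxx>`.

segments=12 loops=1 length=8.429

cell (2,2): code 0100 → (2.917,3.000)–(3.000,2.783)
cell (2,3): code 1000 → (3.000,3.170)–(2.917,3.000)
cell (3,1): code 0100 → (3.352,2.000)–(4.000,1.548)
cell (3,2): code 1110 → (3.000,2.783)–(3.352,2.000)
cell (3,3): code 1101 → (3.542,4.000)–(3.000,3.170)
cell (3,4): code 1000 → (4.000,4.303)–(3.542,4.000)
cell (4,1): code 0110 → (4.000,1.548)–(5.000,1.729)
cell (4,4): code 1001 → (5.000,4.110)–(4.000,4.303)
cell (5,1): code 0010 → (5.000,1.729)–(5.298,2.000)
cell (5,2): code 0011 → (5.298,2.000)–(5.680,3.000)
cell (5,3): code 0011 → (5.680,3.000)–(5.127,4.000)
cell (5,4): code 0001 → (5.127,4.000)–(5.000,4.110)
total: 12 segments, chained into 1 closed loop(s), length Σ = 8.428514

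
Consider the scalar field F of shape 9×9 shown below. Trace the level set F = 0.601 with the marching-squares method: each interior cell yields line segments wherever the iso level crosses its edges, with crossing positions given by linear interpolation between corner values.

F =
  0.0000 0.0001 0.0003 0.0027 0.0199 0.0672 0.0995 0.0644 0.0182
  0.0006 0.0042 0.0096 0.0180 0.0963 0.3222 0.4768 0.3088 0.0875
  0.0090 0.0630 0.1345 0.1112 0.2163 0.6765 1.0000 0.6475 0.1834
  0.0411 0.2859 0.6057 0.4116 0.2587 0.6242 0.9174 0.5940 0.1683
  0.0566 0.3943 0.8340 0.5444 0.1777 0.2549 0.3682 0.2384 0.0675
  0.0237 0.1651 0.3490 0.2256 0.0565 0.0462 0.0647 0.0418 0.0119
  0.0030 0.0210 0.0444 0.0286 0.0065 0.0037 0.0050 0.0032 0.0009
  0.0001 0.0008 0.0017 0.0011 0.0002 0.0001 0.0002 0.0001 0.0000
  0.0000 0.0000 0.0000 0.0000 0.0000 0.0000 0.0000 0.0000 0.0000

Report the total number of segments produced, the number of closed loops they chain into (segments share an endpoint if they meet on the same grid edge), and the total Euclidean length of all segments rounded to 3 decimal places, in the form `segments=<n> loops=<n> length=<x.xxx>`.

cell (1,4): code 0100 → (1.787,5.000)–(2.000,4.836)
cell (1,5): code 1100 → (1.237,6.000)–(1.787,5.000)
cell (1,6): code 1100 → (1.863,7.000)–(1.237,6.000)
cell (1,7): code 1000 → (2.000,7.100)–(1.863,7.000)
cell (2,1): code 0100 → (2.990,2.000)–(3.000,1.985)
cell (2,2): code 1000 → (3.000,2.024)–(2.990,2.000)
cell (2,4): code 0110 → (2.000,4.836)–(3.000,4.937)
cell (2,6): code 1011 → (3.000,6.978)–(2.869,7.000)
cell (2,7): code 0001 → (2.869,7.000)–(2.000,7.100)
cell (3,1): code 0110 → (3.000,1.985)–(4.000,1.470)
cell (3,2): code 1001 → (4.000,2.805)–(3.000,2.024)
cell (3,4): code 0010 → (3.000,4.937)–(3.063,5.000)
cell (3,5): code 0011 → (3.063,5.000)–(3.576,6.000)
cell (3,6): code 0001 → (3.576,6.000)–(3.000,6.978)
cell (4,1): code 0010 → (4.000,1.470)–(4.480,2.000)
cell (4,2): code 0001 → (4.480,2.000)–(4.000,2.805)
total: 16 segments, chained into 2 closed loop(s), length Σ = 11.210302

segments=16 loops=2 length=11.210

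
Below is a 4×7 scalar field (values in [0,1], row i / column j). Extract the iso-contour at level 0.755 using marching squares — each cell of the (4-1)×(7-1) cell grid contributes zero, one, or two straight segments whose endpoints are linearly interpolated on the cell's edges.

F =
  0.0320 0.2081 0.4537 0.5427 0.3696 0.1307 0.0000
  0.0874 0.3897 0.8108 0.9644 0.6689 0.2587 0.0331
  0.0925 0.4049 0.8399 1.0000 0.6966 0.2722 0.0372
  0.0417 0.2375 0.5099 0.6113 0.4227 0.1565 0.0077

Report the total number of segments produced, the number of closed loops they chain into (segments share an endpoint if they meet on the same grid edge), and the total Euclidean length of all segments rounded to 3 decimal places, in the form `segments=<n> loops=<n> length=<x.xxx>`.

cell (0,1): code 0100 → (0.844,2.000)–(1.000,1.867)
cell (0,2): code 1100 → (0.503,3.000)–(0.844,2.000)
cell (0,3): code 1000 → (1.000,3.709)–(0.503,3.000)
cell (1,1): code 0110 → (1.000,1.867)–(2.000,1.805)
cell (1,3): code 1001 → (2.000,3.808)–(1.000,3.709)
cell (2,1): code 0010 → (2.000,1.805)–(2.257,2.000)
cell (2,2): code 0011 → (2.257,2.000)–(2.630,3.000)
cell (2,3): code 0001 → (2.630,3.000)–(2.000,3.808)
total: 8 segments, chained into 1 closed loop(s), length Σ = 6.547951

segments=8 loops=1 length=6.548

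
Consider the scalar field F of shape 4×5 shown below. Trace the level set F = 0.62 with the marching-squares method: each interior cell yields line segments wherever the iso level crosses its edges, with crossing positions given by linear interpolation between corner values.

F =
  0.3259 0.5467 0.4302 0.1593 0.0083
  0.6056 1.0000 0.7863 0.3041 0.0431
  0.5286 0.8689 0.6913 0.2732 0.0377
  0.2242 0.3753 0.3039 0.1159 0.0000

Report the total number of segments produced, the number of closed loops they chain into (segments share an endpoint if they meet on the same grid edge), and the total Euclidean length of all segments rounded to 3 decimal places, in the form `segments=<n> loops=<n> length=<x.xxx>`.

segments=8 loops=1 length=7.155

cell (0,0): code 0100 → (0.162,1.000)–(1.000,0.037)
cell (0,1): code 1100 → (0.533,2.000)–(0.162,1.000)
cell (0,2): code 1000 → (1.000,2.345)–(0.533,2.000)
cell (1,0): code 0110 → (1.000,0.037)–(2.000,0.269)
cell (1,2): code 1001 → (2.000,2.171)–(1.000,2.345)
cell (2,0): code 0010 → (2.000,0.269)–(2.504,1.000)
cell (2,1): code 0011 → (2.504,1.000)–(2.184,2.000)
cell (2,2): code 0001 → (2.184,2.000)–(2.000,2.171)
total: 8 segments, chained into 1 closed loop(s), length Σ = 7.155352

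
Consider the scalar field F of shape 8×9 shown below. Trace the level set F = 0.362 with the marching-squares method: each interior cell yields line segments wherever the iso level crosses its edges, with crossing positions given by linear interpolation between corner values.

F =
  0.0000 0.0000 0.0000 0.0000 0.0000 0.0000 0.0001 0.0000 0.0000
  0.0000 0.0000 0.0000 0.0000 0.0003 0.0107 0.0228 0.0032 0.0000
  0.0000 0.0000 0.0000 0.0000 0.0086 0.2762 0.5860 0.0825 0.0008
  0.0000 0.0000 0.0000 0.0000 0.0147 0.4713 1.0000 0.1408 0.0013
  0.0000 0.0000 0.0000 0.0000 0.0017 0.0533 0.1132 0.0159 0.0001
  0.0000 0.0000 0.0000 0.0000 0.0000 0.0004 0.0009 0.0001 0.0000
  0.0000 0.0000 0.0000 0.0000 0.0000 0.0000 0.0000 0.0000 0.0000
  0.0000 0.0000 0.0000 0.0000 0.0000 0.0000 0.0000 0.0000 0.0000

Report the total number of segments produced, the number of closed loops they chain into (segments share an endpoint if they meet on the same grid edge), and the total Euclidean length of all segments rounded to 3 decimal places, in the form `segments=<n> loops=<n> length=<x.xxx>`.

cell (1,5): code 0100 → (1.602,6.000)–(2.000,5.277)
cell (1,6): code 1000 → (2.000,6.445)–(1.602,6.000)
cell (2,4): code 0100 → (2.440,5.000)–(3.000,4.761)
cell (2,5): code 1110 → (2.000,5.277)–(2.440,5.000)
cell (2,6): code 1001 → (3.000,6.743)–(2.000,6.445)
cell (3,4): code 0010 → (3.000,4.761)–(3.261,5.000)
cell (3,5): code 0011 → (3.261,5.000)–(3.719,6.000)
cell (3,6): code 0001 → (3.719,6.000)–(3.000,6.743)
total: 8 segments, chained into 1 closed loop(s), length Σ = 6.082566

segments=8 loops=1 length=6.083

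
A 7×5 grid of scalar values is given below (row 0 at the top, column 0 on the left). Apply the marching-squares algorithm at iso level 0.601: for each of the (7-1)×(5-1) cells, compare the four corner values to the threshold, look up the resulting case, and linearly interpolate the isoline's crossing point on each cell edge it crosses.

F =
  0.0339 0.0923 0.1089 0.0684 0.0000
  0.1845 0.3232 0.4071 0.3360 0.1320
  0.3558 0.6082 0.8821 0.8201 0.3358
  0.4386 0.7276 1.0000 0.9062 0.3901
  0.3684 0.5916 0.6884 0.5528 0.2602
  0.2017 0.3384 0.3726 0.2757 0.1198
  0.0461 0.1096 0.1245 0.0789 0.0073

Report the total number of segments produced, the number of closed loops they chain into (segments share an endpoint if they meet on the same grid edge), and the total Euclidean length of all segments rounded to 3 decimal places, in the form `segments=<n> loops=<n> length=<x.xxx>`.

segments=12 loops=1 length=9.148

cell (1,0): code 0100 → (1.975,1.000)–(2.000,0.971)
cell (1,1): code 1100 → (1.408,2.000)–(1.975,1.000)
cell (1,2): code 1100 → (1.547,3.000)–(1.408,2.000)
cell (1,3): code 1000 → (2.000,3.452)–(1.547,3.000)
cell (2,0): code 0110 → (2.000,0.971)–(3.000,0.562)
cell (2,3): code 1001 → (3.000,3.591)–(2.000,3.452)
cell (3,0): code 0010 → (3.000,0.562)–(3.931,1.000)
cell (3,1): code 0111 → (3.931,1.000)–(4.000,1.097)
cell (3,2): code 1011 → (4.000,2.645)–(3.864,3.000)
cell (3,3): code 0001 → (3.864,3.000)–(3.000,3.591)
cell (4,1): code 0010 → (4.000,1.097)–(4.277,2.000)
cell (4,2): code 0001 → (4.277,2.000)–(4.000,2.645)
total: 12 segments, chained into 1 closed loop(s), length Σ = 9.148426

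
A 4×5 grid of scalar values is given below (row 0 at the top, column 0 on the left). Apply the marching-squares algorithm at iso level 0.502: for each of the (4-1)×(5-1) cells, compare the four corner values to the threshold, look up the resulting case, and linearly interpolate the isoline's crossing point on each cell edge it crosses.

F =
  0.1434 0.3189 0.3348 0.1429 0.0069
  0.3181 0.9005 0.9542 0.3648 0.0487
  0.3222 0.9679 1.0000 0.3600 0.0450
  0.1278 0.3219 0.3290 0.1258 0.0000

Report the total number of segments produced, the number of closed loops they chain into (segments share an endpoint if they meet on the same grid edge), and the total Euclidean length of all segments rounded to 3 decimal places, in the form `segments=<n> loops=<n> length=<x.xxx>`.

segments=8 loops=1 length=8.125

cell (0,0): code 0100 → (0.315,1.000)–(1.000,0.316)
cell (0,1): code 1100 → (0.270,2.000)–(0.315,1.000)
cell (0,2): code 1000 → (1.000,2.767)–(0.270,2.000)
cell (1,0): code 0110 → (1.000,0.316)–(2.000,0.278)
cell (1,2): code 1001 → (2.000,2.778)–(1.000,2.767)
cell (2,0): code 0010 → (2.000,0.278)–(2.721,1.000)
cell (2,1): code 0011 → (2.721,1.000)–(2.742,2.000)
cell (2,2): code 0001 → (2.742,2.000)–(2.000,2.778)
total: 8 segments, chained into 1 closed loop(s), length Σ = 8.124864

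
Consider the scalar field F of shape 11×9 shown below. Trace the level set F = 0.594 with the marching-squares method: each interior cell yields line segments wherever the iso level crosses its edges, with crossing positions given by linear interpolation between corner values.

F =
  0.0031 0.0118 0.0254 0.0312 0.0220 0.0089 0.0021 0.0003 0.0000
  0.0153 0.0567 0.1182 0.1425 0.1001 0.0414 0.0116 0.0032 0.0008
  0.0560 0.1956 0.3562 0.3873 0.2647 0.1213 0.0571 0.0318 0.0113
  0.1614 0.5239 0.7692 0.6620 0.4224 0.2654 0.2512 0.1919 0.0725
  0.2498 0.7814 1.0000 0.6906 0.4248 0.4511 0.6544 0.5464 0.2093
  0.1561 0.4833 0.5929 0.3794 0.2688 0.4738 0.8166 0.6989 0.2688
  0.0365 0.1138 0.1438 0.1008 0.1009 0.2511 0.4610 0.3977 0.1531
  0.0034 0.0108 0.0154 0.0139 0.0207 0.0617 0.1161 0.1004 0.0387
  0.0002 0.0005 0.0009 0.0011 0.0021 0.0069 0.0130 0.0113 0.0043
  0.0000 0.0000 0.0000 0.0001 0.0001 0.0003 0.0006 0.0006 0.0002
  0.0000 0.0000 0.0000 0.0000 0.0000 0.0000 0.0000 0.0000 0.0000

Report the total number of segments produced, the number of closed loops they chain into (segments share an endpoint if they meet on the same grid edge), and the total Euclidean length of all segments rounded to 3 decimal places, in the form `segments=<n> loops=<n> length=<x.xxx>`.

cell (2,1): code 0100 → (2.576,2.000)–(3.000,1.286)
cell (2,2): code 1100 → (2.752,3.000)–(2.576,2.000)
cell (2,3): code 1000 → (3.000,3.284)–(2.752,3.000)
cell (3,0): code 0100 → (3.272,1.000)–(4.000,0.647)
cell (3,1): code 1110 → (3.000,1.286)–(3.272,1.000)
cell (3,3): code 1001 → (4.000,3.363)–(3.000,3.284)
cell (3,5): code 0100 → (3.850,6.000)–(4.000,5.703)
cell (3,6): code 1000 → (4.000,6.559)–(3.850,6.000)
cell (4,0): code 0010 → (4.000,0.647)–(4.629,1.000)
cell (4,1): code 0011 → (4.629,1.000)–(4.997,2.000)
cell (4,2): code 0011 → (4.997,2.000)–(4.310,3.000)
cell (4,3): code 0001 → (4.310,3.000)–(4.000,3.363)
cell (4,5): code 0110 → (4.000,5.703)–(5.000,5.351)
cell (4,6): code 1101 → (4.312,7.000)–(4.000,6.559)
cell (4,7): code 1000 → (5.000,7.244)–(4.312,7.000)
cell (5,5): code 0010 → (5.000,5.351)–(5.626,6.000)
cell (5,6): code 0011 → (5.626,6.000)–(5.348,7.000)
cell (5,7): code 0001 → (5.348,7.000)–(5.000,7.244)
total: 18 segments, chained into 2 closed loop(s), length Σ = 13.513770

segments=18 loops=2 length=13.514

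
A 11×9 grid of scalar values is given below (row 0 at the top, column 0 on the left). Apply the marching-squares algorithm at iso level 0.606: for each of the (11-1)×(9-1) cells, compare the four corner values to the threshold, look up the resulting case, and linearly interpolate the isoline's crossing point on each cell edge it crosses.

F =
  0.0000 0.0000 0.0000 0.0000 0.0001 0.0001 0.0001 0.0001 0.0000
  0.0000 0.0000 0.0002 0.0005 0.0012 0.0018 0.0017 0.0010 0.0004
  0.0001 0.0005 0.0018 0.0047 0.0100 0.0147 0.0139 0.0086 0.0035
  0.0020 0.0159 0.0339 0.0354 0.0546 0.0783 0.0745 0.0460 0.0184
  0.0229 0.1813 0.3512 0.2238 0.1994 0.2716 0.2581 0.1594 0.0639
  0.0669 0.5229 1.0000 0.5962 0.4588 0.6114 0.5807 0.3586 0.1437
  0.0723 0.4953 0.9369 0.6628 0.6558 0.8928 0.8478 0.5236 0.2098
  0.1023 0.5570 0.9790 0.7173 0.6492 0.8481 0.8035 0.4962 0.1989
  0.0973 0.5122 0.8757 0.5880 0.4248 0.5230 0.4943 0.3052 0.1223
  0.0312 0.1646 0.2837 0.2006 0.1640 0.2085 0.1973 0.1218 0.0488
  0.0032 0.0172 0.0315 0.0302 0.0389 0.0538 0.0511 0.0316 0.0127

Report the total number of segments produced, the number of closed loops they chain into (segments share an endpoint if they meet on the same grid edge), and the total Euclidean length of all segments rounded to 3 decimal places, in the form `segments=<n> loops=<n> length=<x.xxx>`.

cell (4,1): code 0100 → (4.393,2.000)–(5.000,1.174)
cell (4,2): code 1000 → (5.000,2.976)–(4.393,2.000)
cell (4,4): code 0100 → (4.984,5.000)–(5.000,4.965)
cell (4,5): code 1000 → (5.000,5.176)–(4.984,5.000)
cell (5,1): code 0110 → (5.000,1.174)–(6.000,1.251)
cell (5,2): code 1101 → (5.147,3.000)–(5.000,2.976)
cell (5,3): code 1100 → (5.747,4.000)–(5.147,3.000)
cell (5,4): code 1110 → (5.000,4.965)–(5.747,4.000)
cell (5,5): code 1101 → (5.095,6.000)–(5.000,5.176)
cell (5,6): code 1000 → (6.000,6.746)–(5.095,6.000)
cell (6,1): code 0110 → (6.000,1.251)–(7.000,1.116)
cell (6,6): code 1001 → (7.000,6.643)–(6.000,6.746)
cell (7,1): code 0110 → (7.000,1.116)–(8.000,1.258)
cell (7,2): code 1011 → (8.000,2.937)–(7.861,3.000)
cell (7,3): code 0011 → (7.861,3.000)–(7.193,4.000)
cell (7,4): code 0011 → (7.193,4.000)–(7.745,5.000)
cell (7,5): code 0011 → (7.745,5.000)–(7.639,6.000)
cell (7,6): code 0001 → (7.639,6.000)–(7.000,6.643)
cell (8,1): code 0010 → (8.000,1.258)–(8.456,2.000)
cell (8,2): code 0001 → (8.456,2.000)–(8.000,2.937)
total: 20 segments, chained into 1 closed loop(s), length Σ = 17.277342

segments=20 loops=1 length=17.277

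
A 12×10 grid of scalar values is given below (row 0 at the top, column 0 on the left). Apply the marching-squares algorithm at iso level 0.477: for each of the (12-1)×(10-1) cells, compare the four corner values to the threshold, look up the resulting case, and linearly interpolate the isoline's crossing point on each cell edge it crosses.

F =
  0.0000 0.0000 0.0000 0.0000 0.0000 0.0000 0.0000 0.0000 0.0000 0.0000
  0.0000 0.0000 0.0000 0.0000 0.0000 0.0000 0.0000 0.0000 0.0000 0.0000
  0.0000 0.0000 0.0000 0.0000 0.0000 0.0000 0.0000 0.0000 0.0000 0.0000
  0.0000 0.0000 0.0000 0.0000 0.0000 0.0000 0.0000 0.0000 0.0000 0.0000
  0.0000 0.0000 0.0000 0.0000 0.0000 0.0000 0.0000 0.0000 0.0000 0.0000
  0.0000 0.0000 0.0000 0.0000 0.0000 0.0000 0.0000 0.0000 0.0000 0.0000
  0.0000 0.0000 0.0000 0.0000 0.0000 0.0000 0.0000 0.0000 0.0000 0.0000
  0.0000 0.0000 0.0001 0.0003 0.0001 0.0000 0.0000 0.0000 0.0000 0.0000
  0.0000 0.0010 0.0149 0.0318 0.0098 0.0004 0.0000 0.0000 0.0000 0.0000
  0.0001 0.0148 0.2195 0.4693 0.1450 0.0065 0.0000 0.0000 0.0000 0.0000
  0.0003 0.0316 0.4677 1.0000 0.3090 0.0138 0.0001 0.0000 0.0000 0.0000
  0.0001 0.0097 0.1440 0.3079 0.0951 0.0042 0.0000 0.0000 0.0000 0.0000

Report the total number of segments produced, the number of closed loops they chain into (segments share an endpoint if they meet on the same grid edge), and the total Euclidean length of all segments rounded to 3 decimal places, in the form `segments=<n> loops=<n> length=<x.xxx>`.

cell (9,2): code 0100 → (9.015,3.000)–(10.000,2.017)
cell (9,3): code 1000 → (10.000,3.757)–(9.015,3.000)
cell (10,2): code 0010 → (10.000,2.017)–(10.756,3.000)
cell (10,3): code 0001 → (10.756,3.000)–(10.000,3.757)
total: 4 segments, chained into 1 closed loop(s), length Σ = 4.943248

segments=4 loops=1 length=4.943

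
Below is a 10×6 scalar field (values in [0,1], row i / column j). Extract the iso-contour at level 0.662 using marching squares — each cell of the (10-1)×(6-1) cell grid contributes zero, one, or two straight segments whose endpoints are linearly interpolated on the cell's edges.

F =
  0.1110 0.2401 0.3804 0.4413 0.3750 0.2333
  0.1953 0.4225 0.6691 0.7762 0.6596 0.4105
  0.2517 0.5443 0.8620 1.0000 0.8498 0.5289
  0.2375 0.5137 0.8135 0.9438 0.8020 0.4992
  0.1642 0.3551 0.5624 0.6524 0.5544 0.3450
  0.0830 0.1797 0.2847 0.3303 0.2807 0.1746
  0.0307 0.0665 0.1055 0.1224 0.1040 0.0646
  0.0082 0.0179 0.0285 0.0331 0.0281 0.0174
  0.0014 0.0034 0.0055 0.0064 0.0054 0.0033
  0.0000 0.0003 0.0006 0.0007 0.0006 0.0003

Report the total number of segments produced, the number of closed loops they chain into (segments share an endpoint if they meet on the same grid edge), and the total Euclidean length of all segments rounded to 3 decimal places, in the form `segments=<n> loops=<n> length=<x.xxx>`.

segments=12 loops=1 length=10.137

cell (0,1): code 0100 → (0.975,2.000)–(1.000,1.971)
cell (0,2): code 1100 → (0.659,3.000)–(0.975,2.000)
cell (0,3): code 1000 → (1.000,3.979)–(0.659,3.000)
cell (1,1): code 0110 → (1.000,1.971)–(2.000,1.370)
cell (1,3): code 1101 → (1.013,4.000)–(1.000,3.979)
cell (1,4): code 1000 → (2.000,4.585)–(1.013,4.000)
cell (2,1): code 0110 → (2.000,1.370)–(3.000,1.495)
cell (2,4): code 1001 → (3.000,4.462)–(2.000,4.585)
cell (3,1): code 0010 → (3.000,1.495)–(3.603,2.000)
cell (3,2): code 0011 → (3.603,2.000)–(3.967,3.000)
cell (3,3): code 0011 → (3.967,3.000)–(3.565,4.000)
cell (3,4): code 0001 → (3.565,4.000)–(3.000,4.462)
total: 12 segments, chained into 1 closed loop(s), length Σ = 10.136646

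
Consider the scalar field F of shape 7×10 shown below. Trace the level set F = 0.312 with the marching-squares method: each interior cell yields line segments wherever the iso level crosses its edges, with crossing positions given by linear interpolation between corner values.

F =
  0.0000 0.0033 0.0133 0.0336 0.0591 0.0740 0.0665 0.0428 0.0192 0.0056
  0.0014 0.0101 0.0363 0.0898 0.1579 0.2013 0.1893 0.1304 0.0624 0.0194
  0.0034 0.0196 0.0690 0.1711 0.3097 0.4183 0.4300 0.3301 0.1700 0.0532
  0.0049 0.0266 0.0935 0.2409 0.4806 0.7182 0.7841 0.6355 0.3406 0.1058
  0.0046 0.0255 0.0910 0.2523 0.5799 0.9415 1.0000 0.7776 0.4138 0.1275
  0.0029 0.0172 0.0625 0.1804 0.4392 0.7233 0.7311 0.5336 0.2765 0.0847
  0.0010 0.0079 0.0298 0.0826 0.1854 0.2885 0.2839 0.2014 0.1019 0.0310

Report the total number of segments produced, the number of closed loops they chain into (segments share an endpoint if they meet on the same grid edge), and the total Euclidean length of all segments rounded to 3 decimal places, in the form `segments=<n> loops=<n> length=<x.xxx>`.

segments=18 loops=1 length=15.100

cell (1,4): code 0100 → (1.510,5.000)–(2.000,4.021)
cell (1,5): code 1100 → (1.510,6.000)–(1.510,5.000)
cell (1,6): code 1100 → (1.909,7.000)–(1.510,6.000)
cell (1,7): code 1000 → (2.000,7.113)–(1.909,7.000)
cell (2,3): code 0100 → (2.013,4.000)–(3.000,3.297)
cell (2,4): code 1110 → (2.000,4.021)–(2.013,4.000)
cell (2,7): code 1101 → (2.832,8.000)–(2.000,7.113)
cell (2,8): code 1000 → (3.000,8.122)–(2.832,8.000)
cell (3,3): code 0110 → (3.000,3.297)–(4.000,3.182)
cell (3,8): code 1001 → (4.000,8.356)–(3.000,8.122)
cell (4,3): code 0110 → (4.000,3.182)–(5.000,3.509)
cell (4,7): code 1011 → (5.000,7.862)–(4.741,8.000)
cell (4,8): code 0001 → (4.741,8.000)–(4.000,8.356)
cell (5,3): code 0010 → (5.000,3.509)–(5.501,4.000)
cell (5,4): code 0011 → (5.501,4.000)–(5.946,5.000)
cell (5,5): code 0011 → (5.946,5.000)–(5.937,6.000)
cell (5,6): code 0011 → (5.937,6.000)–(5.667,7.000)
cell (5,7): code 0001 → (5.667,7.000)–(5.000,7.862)
total: 18 segments, chained into 1 closed loop(s), length Σ = 15.099576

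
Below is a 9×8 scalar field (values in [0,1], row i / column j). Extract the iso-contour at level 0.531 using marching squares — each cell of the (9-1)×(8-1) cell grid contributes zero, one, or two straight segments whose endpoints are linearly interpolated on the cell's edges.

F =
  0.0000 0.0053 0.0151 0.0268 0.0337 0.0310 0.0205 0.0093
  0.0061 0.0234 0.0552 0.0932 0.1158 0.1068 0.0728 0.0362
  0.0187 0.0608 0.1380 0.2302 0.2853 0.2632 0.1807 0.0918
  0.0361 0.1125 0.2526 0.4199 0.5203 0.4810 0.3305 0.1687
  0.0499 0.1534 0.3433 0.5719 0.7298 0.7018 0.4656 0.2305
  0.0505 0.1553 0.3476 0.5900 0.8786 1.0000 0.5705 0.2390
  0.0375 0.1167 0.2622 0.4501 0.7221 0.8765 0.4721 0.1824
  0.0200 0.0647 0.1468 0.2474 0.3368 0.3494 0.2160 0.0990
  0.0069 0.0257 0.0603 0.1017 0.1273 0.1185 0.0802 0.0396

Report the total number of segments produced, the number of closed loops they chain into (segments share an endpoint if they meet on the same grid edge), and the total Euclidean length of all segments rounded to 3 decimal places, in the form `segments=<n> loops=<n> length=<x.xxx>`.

cell (3,2): code 0100 → (3.731,3.000)–(4.000,2.821)
cell (3,3): code 1100 → (3.051,4.000)–(3.731,3.000)
cell (3,4): code 1100 → (3.226,5.000)–(3.051,4.000)
cell (3,5): code 1000 → (4.000,5.723)–(3.226,5.000)
cell (4,2): code 0110 → (4.000,2.821)–(5.000,2.757)
cell (4,5): code 1101 → (4.623,6.000)–(4.000,5.723)
cell (4,6): code 1000 → (5.000,6.119)–(4.623,6.000)
cell (5,2): code 0010 → (5.000,2.757)–(5.422,3.000)
cell (5,3): code 0111 → (5.422,3.000)–(6.000,3.297)
cell (5,5): code 1011 → (6.000,5.854)–(5.401,6.000)
cell (5,6): code 0001 → (5.401,6.000)–(5.000,6.119)
cell (6,3): code 0010 → (6.000,3.297)–(6.496,4.000)
cell (6,4): code 0011 → (6.496,4.000)–(6.655,5.000)
cell (6,5): code 0001 → (6.655,5.000)–(6.000,5.854)
total: 14 segments, chained into 1 closed loop(s), length Σ = 10.807160

segments=14 loops=1 length=10.807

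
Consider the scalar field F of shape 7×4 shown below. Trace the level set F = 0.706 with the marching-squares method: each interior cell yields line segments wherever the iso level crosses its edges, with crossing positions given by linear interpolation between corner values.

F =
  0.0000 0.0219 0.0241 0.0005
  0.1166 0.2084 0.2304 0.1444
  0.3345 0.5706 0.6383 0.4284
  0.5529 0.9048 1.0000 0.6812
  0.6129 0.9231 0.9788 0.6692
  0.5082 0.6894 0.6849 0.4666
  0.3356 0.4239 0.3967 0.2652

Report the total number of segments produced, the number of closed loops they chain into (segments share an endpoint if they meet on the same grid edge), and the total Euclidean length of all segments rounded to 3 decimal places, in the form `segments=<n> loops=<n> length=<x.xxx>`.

segments=8 loops=1 length=8.526

cell (2,0): code 0100 → (2.405,1.000)–(3.000,0.435)
cell (2,1): code 1100 → (2.187,2.000)–(2.405,1.000)
cell (2,2): code 1000 → (3.000,2.922)–(2.187,2.000)
cell (3,0): code 0110 → (3.000,0.435)–(4.000,0.300)
cell (3,2): code 1001 → (4.000,2.881)–(3.000,2.922)
cell (4,0): code 0010 → (4.000,0.300)–(4.929,1.000)
cell (4,1): code 0011 → (4.929,1.000)–(4.928,2.000)
cell (4,2): code 0001 → (4.928,2.000)–(4.000,2.881)
total: 8 segments, chained into 1 closed loop(s), length Σ = 8.525977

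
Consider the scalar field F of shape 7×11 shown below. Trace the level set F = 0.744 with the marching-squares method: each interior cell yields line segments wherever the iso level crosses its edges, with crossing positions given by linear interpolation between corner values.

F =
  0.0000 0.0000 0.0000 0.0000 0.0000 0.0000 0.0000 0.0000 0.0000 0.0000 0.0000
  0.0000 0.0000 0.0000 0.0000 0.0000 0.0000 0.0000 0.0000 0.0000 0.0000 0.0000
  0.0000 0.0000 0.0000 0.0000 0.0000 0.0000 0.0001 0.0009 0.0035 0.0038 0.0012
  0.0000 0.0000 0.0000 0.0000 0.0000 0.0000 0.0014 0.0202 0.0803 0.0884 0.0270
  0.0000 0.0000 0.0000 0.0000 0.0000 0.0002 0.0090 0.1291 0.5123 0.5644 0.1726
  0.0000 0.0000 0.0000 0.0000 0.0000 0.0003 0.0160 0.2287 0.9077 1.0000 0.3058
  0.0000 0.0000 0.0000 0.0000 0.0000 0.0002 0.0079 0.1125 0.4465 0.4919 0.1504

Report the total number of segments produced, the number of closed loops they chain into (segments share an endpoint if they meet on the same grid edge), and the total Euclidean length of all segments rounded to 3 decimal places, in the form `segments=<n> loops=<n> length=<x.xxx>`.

segments=6 loops=1 length=4.252

cell (4,7): code 0100 → (4.586,8.000)–(5.000,7.759)
cell (4,8): code 1100 → (4.412,9.000)–(4.586,8.000)
cell (4,9): code 1000 → (5.000,9.369)–(4.412,9.000)
cell (5,7): code 0010 → (5.000,7.759)–(5.355,8.000)
cell (5,8): code 0011 → (5.355,8.000)–(5.504,9.000)
cell (5,9): code 0001 → (5.504,9.000)–(5.000,9.369)
total: 6 segments, chained into 1 closed loop(s), length Σ = 4.252355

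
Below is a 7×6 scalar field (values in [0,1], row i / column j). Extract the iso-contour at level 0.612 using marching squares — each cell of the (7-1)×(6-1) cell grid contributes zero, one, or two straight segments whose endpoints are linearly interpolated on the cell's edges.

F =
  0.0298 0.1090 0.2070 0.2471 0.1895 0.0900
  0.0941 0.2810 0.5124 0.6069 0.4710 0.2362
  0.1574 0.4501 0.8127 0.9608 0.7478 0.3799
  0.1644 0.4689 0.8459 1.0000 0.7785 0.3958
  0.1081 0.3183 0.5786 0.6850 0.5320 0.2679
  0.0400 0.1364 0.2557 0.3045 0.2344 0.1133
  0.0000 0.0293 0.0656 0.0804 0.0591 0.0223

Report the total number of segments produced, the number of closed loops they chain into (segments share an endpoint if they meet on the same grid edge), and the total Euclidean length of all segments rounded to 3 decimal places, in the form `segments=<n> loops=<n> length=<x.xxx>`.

segments=12 loops=1 length=9.707

cell (1,1): code 0100 → (1.332,2.000)–(2.000,1.446)
cell (1,2): code 1100 → (1.014,3.000)–(1.332,2.000)
cell (1,3): code 1100 → (1.509,4.000)–(1.014,3.000)
cell (1,4): code 1000 → (2.000,4.369)–(1.509,4.000)
cell (2,1): code 0110 → (2.000,1.446)–(3.000,1.380)
cell (2,4): code 1001 → (3.000,4.435)–(2.000,4.369)
cell (3,1): code 0010 → (3.000,1.380)–(3.875,2.000)
cell (3,2): code 0111 → (3.875,2.000)–(4.000,2.314)
cell (3,3): code 1011 → (4.000,3.477)–(3.675,4.000)
cell (3,4): code 0001 → (3.675,4.000)–(3.000,4.435)
cell (4,2): code 0010 → (4.000,2.314)–(4.192,3.000)
cell (4,3): code 0001 → (4.192,3.000)–(4.000,3.477)
total: 12 segments, chained into 1 closed loop(s), length Σ = 9.707117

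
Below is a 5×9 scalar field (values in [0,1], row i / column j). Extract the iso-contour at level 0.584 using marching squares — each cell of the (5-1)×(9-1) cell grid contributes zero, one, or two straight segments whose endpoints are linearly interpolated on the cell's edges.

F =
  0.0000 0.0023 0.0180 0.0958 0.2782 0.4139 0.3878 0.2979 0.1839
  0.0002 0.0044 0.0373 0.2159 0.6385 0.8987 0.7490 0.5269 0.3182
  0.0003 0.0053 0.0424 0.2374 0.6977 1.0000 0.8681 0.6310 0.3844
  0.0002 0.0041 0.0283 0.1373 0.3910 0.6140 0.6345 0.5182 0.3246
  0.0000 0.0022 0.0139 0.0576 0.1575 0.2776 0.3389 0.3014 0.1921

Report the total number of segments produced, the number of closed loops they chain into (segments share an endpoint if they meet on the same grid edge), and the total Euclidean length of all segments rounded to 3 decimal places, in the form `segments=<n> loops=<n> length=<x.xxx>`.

segments=14 loops=1 length=9.727

cell (0,3): code 0100 → (0.849,4.000)–(1.000,3.871)
cell (0,4): code 1100 → (0.351,5.000)–(0.849,4.000)
cell (0,5): code 1100 → (0.543,6.000)–(0.351,5.000)
cell (0,6): code 1000 → (1.000,6.743)–(0.543,6.000)
cell (1,3): code 0110 → (1.000,3.871)–(2.000,3.753)
cell (1,6): code 1101 → (1.549,7.000)–(1.000,6.743)
cell (1,7): code 1000 → (2.000,7.191)–(1.549,7.000)
cell (2,3): code 0010 → (2.000,3.753)–(2.371,4.000)
cell (2,4): code 0111 → (2.371,4.000)–(3.000,4.865)
cell (2,6): code 1011 → (3.000,6.434)–(2.417,7.000)
cell (2,7): code 0001 → (2.417,7.000)–(2.000,7.191)
cell (3,4): code 0010 → (3.000,4.865)–(3.089,5.000)
cell (3,5): code 0011 → (3.089,5.000)–(3.171,6.000)
cell (3,6): code 0001 → (3.171,6.000)–(3.000,6.434)
total: 14 segments, chained into 1 closed loop(s), length Σ = 9.726807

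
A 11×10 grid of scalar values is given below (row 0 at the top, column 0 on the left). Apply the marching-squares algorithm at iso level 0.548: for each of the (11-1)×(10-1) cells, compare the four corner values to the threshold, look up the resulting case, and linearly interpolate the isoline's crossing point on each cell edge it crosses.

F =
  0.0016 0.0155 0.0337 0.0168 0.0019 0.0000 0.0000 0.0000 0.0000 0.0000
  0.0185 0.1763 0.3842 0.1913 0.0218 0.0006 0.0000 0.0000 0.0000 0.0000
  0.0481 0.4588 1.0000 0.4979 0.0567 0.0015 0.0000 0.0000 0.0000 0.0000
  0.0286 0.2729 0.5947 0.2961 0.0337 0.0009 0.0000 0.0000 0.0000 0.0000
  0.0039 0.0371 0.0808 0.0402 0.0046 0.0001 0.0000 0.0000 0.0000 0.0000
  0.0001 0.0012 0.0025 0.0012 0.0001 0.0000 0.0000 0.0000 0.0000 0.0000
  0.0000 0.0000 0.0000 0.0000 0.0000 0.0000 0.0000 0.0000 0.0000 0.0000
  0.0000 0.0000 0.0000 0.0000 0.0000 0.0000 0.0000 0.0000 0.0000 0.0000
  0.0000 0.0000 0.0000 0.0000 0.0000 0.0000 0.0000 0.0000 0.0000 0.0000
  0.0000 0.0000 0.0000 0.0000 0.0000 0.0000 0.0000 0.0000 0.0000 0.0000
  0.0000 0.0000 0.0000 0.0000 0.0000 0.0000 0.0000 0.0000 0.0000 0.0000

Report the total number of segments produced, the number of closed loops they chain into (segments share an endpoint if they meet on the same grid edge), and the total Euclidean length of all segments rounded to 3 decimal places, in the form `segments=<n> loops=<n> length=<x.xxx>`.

segments=6 loops=1 length=5.087

cell (1,1): code 0100 → (1.266,2.000)–(2.000,1.165)
cell (1,2): code 1000 → (2.000,2.900)–(1.266,2.000)
cell (2,1): code 0110 → (2.000,1.165)–(3.000,1.855)
cell (2,2): code 1001 → (3.000,2.156)–(2.000,2.900)
cell (3,1): code 0010 → (3.000,1.855)–(3.091,2.000)
cell (3,2): code 0001 → (3.091,2.000)–(3.000,2.156)
total: 6 segments, chained into 1 closed loop(s), length Σ = 5.086810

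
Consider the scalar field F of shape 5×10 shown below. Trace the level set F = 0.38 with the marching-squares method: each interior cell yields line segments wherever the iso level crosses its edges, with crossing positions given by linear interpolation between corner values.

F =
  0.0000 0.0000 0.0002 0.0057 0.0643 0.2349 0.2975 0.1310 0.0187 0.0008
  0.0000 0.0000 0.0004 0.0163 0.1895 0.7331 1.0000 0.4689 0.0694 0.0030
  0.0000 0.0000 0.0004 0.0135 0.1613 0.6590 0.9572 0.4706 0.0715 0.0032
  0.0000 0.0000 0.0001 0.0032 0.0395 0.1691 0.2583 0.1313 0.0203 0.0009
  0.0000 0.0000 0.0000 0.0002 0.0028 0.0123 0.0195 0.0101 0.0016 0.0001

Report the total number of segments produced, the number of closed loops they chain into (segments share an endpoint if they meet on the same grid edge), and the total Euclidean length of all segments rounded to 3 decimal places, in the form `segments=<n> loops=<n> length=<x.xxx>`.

cell (0,4): code 0100 → (0.291,5.000)–(1.000,4.350)
cell (0,5): code 1100 → (0.117,6.000)–(0.291,5.000)
cell (0,6): code 1100 → (0.737,7.000)–(0.117,6.000)
cell (0,7): code 1000 → (1.000,7.223)–(0.737,7.000)
cell (1,4): code 0110 → (1.000,4.350)–(2.000,4.439)
cell (1,7): code 1001 → (2.000,7.227)–(1.000,7.223)
cell (2,4): code 0010 → (2.000,4.439)–(2.570,5.000)
cell (2,5): code 0011 → (2.570,5.000)–(2.826,6.000)
cell (2,6): code 0011 → (2.826,6.000)–(2.267,7.000)
cell (2,7): code 0001 → (2.267,7.000)–(2.000,7.227)
total: 10 segments, chained into 1 closed loop(s), length Σ = 8.828735

segments=10 loops=1 length=8.829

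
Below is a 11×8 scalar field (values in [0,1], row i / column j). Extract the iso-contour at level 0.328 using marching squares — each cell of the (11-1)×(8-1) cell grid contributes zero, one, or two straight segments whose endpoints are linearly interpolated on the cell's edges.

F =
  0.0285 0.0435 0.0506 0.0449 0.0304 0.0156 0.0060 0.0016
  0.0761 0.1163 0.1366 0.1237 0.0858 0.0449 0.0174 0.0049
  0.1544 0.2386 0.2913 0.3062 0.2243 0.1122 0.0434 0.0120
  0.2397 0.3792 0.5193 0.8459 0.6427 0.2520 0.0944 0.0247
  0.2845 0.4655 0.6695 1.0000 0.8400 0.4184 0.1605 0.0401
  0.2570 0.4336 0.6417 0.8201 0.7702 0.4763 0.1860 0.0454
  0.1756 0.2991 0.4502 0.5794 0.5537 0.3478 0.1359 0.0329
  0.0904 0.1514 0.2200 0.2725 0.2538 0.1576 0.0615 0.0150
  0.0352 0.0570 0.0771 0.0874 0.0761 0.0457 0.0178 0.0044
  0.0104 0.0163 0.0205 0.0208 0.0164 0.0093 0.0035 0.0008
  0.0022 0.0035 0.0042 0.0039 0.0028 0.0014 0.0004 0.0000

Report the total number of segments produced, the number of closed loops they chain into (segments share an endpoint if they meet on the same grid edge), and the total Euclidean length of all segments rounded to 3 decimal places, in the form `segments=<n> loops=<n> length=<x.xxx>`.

cell (2,0): code 0100 → (2.636,1.000)–(3.000,0.633)
cell (2,1): code 1100 → (2.161,2.000)–(2.636,1.000)
cell (2,2): code 1100 → (2.040,3.000)–(2.161,2.000)
cell (2,3): code 1100 → (2.248,4.000)–(2.040,3.000)
cell (2,4): code 1000 → (3.000,4.805)–(2.248,4.000)
cell (3,0): code 0110 → (3.000,0.633)–(4.000,0.240)
cell (3,4): code 1101 → (3.457,5.000)–(3.000,4.805)
cell (3,5): code 1000 → (4.000,5.351)–(3.457,5.000)
cell (4,0): code 0110 → (4.000,0.240)–(5.000,0.402)
cell (4,5): code 1001 → (5.000,5.511)–(4.000,5.351)
cell (5,0): code 0010 → (5.000,0.402)–(5.785,1.000)
cell (5,1): code 0111 → (5.785,1.000)–(6.000,1.191)
cell (5,5): code 1001 → (6.000,5.093)–(5.000,5.511)
cell (6,1): code 0010 → (6.000,1.191)–(6.531,2.000)
cell (6,2): code 0011 → (6.531,2.000)–(6.819,3.000)
cell (6,3): code 0011 → (6.819,3.000)–(6.753,4.000)
cell (6,4): code 0011 → (6.753,4.000)–(6.104,5.000)
cell (6,5): code 0001 → (6.104,5.000)–(6.000,5.093)
total: 18 segments, chained into 1 closed loop(s), length Σ = 15.697970

segments=18 loops=1 length=15.698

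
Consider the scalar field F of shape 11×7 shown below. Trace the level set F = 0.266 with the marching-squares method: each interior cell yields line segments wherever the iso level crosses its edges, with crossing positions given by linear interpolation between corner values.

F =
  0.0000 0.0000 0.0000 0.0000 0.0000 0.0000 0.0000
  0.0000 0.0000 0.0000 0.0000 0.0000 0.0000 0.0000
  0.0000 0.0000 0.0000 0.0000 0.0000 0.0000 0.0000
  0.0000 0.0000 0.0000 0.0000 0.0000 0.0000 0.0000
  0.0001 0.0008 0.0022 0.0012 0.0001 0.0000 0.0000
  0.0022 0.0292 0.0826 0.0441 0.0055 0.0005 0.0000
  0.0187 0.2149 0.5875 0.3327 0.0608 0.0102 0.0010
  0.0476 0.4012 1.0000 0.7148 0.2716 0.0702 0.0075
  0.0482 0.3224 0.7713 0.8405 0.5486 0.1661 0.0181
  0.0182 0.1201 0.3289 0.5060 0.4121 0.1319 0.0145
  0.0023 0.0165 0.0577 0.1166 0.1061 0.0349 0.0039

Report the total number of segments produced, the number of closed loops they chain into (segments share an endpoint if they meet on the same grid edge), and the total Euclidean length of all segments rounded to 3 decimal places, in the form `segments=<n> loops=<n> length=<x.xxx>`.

segments=16 loops=1 length=12.670

cell (5,1): code 0100 → (5.363,2.000)–(6.000,1.137)
cell (5,2): code 1100 → (5.769,3.000)–(5.363,2.000)
cell (5,3): code 1000 → (6.000,3.245)–(5.769,3.000)
cell (6,0): code 0100 → (6.274,1.000)–(7.000,0.618)
cell (6,1): code 1110 → (6.000,1.137)–(6.274,1.000)
cell (6,3): code 1101 → (6.973,4.000)–(6.000,3.245)
cell (6,4): code 1000 → (7.000,4.028)–(6.973,4.000)
cell (7,0): code 0110 → (7.000,0.618)–(8.000,0.794)
cell (7,4): code 1001 → (8.000,4.739)–(7.000,4.028)
cell (8,0): code 0010 → (8.000,0.794)–(8.279,1.000)
cell (8,1): code 0111 → (8.279,1.000)–(9.000,1.699)
cell (8,4): code 1001 → (9.000,4.521)–(8.000,4.739)
cell (9,1): code 0010 → (9.000,1.699)–(9.232,2.000)
cell (9,2): code 0011 → (9.232,2.000)–(9.616,3.000)
cell (9,3): code 0011 → (9.616,3.000)–(9.477,4.000)
cell (9,4): code 0001 → (9.477,4.000)–(9.000,4.521)
total: 16 segments, chained into 1 closed loop(s), length Σ = 12.670272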